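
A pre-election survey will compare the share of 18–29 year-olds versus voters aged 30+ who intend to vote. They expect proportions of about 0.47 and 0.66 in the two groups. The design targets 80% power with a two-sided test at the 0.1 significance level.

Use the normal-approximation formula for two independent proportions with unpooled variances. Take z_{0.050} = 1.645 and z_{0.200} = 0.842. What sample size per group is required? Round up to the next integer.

n = 82 per group

n = (z_{α/2} + z_β)² · [p₁(1−p₁) + p₂(1−p₂)] / (p₁ − p₂)²
  = (1.645 + 0.842)² · (0.47·0.53 + 0.66·0.34) / (-0.19)²
  = (2.487)² · (0.2491 + 0.2244) / 0.0361
  = 6.1852 · 0.4735 / 0.0361
  = 81.13
Round up → n = 82 per group.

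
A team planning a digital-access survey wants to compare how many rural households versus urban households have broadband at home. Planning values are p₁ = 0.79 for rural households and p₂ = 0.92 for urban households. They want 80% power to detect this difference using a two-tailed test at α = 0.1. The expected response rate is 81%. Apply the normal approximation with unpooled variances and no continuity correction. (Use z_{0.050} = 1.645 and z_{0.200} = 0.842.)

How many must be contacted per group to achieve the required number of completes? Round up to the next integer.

n = (z_{α/2} + z_β)² · [p₁(1−p₁) + p₂(1−p₂)] / (p₁ − p₂)²
  = (1.645 + 0.842)² · (0.79·0.21 + 0.92·0.08) / (-0.13)²
  = (2.487)² · (0.1659 + 0.0736) / 0.0169
  = 6.1852 · 0.2395 / 0.0169
  = 87.65
Adjust for 81% response: 87.65 / 0.81 = 108.21.
Round up → n = 109 per group.

n = 109 per group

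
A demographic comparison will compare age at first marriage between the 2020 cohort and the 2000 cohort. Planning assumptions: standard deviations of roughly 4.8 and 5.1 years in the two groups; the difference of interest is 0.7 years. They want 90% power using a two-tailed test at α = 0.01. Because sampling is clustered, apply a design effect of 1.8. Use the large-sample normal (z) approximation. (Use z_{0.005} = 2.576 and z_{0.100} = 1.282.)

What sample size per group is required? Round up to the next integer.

n = 2682 per group

n = (z_{α/2} + z_β)² · (σ₁² + σ₂²) / δ²
  = (2.576 + 1.282)² · (4.8² + 5.1² = 49.05) / 0.7²
  = 14.8842 · 49.05 / 0.49
  = 1489.94
Design effect: 1.8 × 1489.94 = 2681.88.
Round up → n = 2682 per group.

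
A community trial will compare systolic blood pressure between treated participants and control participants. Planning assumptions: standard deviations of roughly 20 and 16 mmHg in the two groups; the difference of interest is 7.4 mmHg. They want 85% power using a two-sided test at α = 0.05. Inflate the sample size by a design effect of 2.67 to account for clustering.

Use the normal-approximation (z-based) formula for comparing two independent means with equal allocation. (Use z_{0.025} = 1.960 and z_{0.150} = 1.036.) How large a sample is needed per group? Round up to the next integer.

n = 288 per group

n = (z_{α/2} + z_β)² · (σ₁² + σ₂²) / δ²
  = (1.960 + 1.036)² · (20² + 16² = 656) / 7.4²
  = 8.9760 · 656 / 54.76
  = 107.53
Design effect: 2.67 × 107.53 = 287.10.
Round up → n = 288 per group.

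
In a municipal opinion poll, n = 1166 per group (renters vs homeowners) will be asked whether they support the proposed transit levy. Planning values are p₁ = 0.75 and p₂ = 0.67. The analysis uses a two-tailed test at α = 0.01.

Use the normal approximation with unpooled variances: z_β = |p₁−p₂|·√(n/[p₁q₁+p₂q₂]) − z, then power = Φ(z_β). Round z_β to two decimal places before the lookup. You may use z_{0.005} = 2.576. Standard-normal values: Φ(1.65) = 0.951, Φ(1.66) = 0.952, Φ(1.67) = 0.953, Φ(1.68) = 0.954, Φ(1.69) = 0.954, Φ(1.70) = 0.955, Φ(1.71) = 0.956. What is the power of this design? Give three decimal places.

z_β = |p₁−p₂|·√(n/[p₁q₁+p₂q₂]) − z_{α/2}
    = 0.08 · √(1166/0.4086) − 2.576
    = 0.08 · 53.4195 − 2.576
    = 4.2736 − 2.576 = 1.6976 → 1.70
Power = Φ(1.70) = 0.955.

Power ≈ 0.955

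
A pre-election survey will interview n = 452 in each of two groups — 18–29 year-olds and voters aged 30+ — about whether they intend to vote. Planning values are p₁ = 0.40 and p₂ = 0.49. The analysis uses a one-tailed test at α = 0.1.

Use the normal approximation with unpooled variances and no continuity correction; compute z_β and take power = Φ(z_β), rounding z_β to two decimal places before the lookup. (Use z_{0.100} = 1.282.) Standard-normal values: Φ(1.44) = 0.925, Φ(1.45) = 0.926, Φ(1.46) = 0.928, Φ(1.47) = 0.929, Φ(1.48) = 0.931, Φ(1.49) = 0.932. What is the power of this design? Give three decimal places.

z_β = |p₁−p₂|·√(n/[p₁q₁+p₂q₂]) − z_α
    = 0.09 · √(452/0.4899) − 1.282
    = 0.09 · 30.3749 − 1.282
    = 2.7337 − 1.282 = 1.4517 → 1.45
Power = Φ(1.45) = 0.926.

Power ≈ 0.926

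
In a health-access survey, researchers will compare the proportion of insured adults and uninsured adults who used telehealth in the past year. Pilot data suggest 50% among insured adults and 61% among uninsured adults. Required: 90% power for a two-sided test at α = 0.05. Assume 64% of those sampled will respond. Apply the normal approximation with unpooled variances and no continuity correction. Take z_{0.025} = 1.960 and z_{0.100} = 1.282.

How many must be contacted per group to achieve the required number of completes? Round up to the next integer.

n = 663 per group

n = (z_{α/2} + z_β)² · [p₁(1−p₁) + p₂(1−p₂)] / (p₁ − p₂)²
  = (1.960 + 1.282)² · (0.50·0.50 + 0.61·0.39) / (-0.11)²
  = (3.242)² · (0.2500 + 0.2379) / 0.0121
  = 10.5106 · 0.4879 / 0.0121
  = 423.81
Adjust for 64% response: 423.81 / 0.64 = 662.20.
Round up → n = 663 per group.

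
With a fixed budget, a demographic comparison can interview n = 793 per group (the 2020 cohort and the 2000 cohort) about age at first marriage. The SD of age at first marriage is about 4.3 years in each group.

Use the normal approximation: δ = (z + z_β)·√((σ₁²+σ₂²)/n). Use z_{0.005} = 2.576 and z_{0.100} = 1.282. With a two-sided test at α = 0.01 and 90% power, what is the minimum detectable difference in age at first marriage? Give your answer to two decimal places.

δ = (z_{α/2} + z_β) · √((σ₁²+σ₂²)/n)
  = (2.576 + 1.282) · √(36.98/793)
  = 3.858 · √0.04663
  = 3.858 · 0.2159
  = 0.8331

Minimum detectable difference ≈ 0.83 years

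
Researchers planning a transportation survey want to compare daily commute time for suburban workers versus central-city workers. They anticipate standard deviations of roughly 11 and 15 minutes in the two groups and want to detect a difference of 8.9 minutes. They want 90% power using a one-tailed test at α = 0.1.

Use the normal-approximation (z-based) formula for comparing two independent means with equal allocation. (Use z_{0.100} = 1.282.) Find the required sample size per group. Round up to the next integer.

n = 29 per group

n = (z_α + z_β)² · (σ₁² + σ₂²) / δ²
  = (1.282 + 1.282)² · (11² + 15² = 346) / 8.9²
  = 6.5741 · 346 / 79.21
  = 28.72
Round up → n = 29 per group.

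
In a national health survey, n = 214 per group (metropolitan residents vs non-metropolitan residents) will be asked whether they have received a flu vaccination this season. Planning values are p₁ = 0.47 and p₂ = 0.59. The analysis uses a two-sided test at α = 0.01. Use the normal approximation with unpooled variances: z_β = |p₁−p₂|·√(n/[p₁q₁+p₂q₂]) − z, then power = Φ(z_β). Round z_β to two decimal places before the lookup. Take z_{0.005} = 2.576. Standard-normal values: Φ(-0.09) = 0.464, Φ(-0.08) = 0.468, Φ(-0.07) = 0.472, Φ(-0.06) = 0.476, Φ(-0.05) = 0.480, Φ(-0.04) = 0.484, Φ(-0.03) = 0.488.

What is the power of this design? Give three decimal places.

z_β = |p₁−p₂|·√(n/[p₁q₁+p₂q₂]) − z_{α/2}
    = 0.12 · √(214/0.4910) − 2.576
    = 0.12 · 20.8769 − 2.576
    = 2.5052 − 2.576 = -0.0708 → -0.07
Power = Φ(-0.07) = 0.472.

Power ≈ 0.472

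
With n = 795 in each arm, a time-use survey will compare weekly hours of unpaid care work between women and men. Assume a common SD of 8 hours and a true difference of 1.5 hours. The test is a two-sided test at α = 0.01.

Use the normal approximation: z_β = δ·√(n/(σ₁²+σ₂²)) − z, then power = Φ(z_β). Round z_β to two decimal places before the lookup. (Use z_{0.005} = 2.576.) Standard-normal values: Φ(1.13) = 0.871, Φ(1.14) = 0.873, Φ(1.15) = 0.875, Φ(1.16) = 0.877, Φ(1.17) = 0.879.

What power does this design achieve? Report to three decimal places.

z_β = δ·√(n/(σ₁²+σ₂²)) − z_{α/2}
    = 1.5 · √(795/128) − 2.576
    = 1.5 · 2.49218 − 2.576
    = 3.7383 − 2.576 = 1.1623 → 1.16
Power = Φ(1.16) = 0.877.

Power ≈ 0.877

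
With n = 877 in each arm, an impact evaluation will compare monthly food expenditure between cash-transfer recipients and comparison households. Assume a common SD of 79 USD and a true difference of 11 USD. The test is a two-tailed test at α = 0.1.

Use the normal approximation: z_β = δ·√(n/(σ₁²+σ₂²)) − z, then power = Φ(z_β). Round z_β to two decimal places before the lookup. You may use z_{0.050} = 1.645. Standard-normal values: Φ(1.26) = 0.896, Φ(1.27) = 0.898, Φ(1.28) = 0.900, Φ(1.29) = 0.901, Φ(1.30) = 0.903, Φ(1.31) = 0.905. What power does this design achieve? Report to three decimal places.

Power ≈ 0.898

z_β = δ·√(n/(σ₁²+σ₂²)) − z_{α/2}
    = 11 · √(877/12482) − 1.645
    = 11 · 0.26507 − 1.645
    = 2.9158 − 1.645 = 1.2708 → 1.27
Power = Φ(1.27) = 0.898.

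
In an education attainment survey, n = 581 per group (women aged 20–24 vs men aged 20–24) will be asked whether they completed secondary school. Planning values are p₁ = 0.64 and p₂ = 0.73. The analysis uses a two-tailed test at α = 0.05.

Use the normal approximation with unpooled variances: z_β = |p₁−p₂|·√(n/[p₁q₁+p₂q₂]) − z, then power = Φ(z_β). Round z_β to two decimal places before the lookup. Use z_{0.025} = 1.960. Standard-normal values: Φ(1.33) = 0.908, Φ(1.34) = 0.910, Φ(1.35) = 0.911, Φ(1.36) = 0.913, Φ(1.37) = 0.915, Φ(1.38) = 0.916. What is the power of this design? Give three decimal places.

Power ≈ 0.913

z_β = |p₁−p₂|·√(n/[p₁q₁+p₂q₂]) − z_{α/2}
    = 0.09 · √(581/0.4275) − 1.960
    = 0.09 · 36.8655 − 1.960
    = 3.3179 − 1.960 = 1.3579 → 1.36
Power = Φ(1.36) = 0.913.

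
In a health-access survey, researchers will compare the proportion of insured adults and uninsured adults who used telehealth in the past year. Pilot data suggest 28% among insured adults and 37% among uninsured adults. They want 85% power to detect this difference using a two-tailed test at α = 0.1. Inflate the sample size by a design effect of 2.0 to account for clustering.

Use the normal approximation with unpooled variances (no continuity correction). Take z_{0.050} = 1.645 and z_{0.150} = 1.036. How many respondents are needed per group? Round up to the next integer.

n = (z_{α/2} + z_β)² · [p₁(1−p₁) + p₂(1−p₂)] / (p₁ − p₂)²
  = (1.645 + 1.036)² · (0.28·0.72 + 0.37·0.63) / (-0.09)²
  = (2.681)² · (0.2016 + 0.2331) / 0.0081
  = 7.1878 · 0.4347 / 0.0081
  = 385.74
Design effect: 2.0 × 385.74 = 771.49.
Round up → n = 772 per group.

n = 772 per group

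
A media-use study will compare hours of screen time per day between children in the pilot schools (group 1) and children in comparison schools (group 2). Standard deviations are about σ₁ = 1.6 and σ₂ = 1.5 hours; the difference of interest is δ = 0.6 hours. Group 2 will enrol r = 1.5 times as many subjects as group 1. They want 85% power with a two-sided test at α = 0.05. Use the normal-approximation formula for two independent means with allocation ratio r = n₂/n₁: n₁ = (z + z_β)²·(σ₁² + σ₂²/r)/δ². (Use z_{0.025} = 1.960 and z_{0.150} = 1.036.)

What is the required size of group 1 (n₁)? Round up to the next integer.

n₁ = 102

n₁ = (z_{α/2} + z_β)² · (σ₁² + σ₂²/r) / δ²
   = (1.960 + 1.036)² · (1.6² + 1.5²/1.5) / 0.6²
   = 8.9760 · (2.56 + 1.5) / 0.36
   = 8.9760 · 4.06 / 0.36
   = 101.23
Round up → n₁ = 102; n₂ = r·n₁ = 1.5 × 102 = 153.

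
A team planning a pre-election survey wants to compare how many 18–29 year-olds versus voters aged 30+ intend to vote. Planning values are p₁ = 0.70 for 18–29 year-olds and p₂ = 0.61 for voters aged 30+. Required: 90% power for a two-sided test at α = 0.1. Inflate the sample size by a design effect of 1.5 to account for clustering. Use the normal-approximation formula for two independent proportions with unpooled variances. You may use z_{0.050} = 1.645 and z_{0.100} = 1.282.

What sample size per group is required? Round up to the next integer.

n = 711 per group

n = (z_{α/2} + z_β)² · [p₁(1−p₁) + p₂(1−p₂)] / (p₁ − p₂)²
  = (1.645 + 1.282)² · (0.70·0.30 + 0.61·0.39) / (0.09)²
  = (2.927)² · (0.2100 + 0.2379) / 0.0081
  = 8.5673 · 0.4479 / 0.0081
  = 473.74
Design effect: 1.5 × 473.74 = 710.61.
Round up → n = 711 per group.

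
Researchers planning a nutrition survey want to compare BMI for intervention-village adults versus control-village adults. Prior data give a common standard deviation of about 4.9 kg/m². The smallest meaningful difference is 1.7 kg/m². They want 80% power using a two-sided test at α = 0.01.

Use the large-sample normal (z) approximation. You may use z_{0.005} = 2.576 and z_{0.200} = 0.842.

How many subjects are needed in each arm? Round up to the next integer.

n = 195 per group

n = (z_{α/2} + z_β)² · (σ₁² + σ₂²) / δ²
  = (2.576 + 0.842)² · (2·4.9² = 48.02) / 1.7²
  = 11.6827 · 48.02 / 2.89
  = 194.12
Round up → n = 195 per group.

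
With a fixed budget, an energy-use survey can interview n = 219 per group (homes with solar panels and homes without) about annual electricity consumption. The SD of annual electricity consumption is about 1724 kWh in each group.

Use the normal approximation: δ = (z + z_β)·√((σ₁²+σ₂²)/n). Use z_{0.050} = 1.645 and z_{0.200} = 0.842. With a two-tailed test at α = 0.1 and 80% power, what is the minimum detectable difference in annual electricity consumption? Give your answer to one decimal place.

Minimum detectable difference ≈ 409.7 kWh

δ = (z_{α/2} + z_β) · √((σ₁²+σ₂²)/n)
  = (1.645 + 0.842) · √(5944352/219)
  = 2.487 · √27143.2
  = 2.487 · 164.7518
  = 409.7378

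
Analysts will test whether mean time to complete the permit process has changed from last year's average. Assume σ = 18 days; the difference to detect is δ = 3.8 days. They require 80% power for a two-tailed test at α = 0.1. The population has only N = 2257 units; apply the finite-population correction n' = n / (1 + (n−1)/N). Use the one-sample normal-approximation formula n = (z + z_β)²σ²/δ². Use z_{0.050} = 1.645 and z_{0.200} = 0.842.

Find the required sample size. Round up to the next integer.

n = 131

n = (z_{α/2} + z_β)² · σ² / δ²
  = (1.645 + 0.842)² · 18² / 3.8²
  = 6.1852 · 324 / 14.44
  = 138.78
Finite-population correction (N = 2257): 138.78 / (1 + (138.78 − 1)/2257) = 130.80.
Round up → n = 131.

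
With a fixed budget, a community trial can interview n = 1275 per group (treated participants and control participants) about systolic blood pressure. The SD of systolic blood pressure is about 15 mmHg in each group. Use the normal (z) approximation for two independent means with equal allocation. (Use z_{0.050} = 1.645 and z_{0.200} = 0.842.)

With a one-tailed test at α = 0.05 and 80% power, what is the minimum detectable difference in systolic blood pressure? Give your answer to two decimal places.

δ = (z_α + z_β) · √((σ₁²+σ₂²)/n)
  = (1.645 + 0.842) · √(450/1275)
  = 2.487 · √0.35294
  = 2.487 · 0.5941
  = 1.4775

Minimum detectable difference ≈ 1.48 mmHg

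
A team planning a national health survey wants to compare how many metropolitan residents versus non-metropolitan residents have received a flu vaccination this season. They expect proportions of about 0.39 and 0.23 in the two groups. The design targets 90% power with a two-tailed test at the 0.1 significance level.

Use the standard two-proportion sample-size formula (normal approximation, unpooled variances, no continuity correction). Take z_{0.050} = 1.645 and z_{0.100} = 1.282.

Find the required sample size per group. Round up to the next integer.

n = 139 per group

n = (z_{α/2} + z_β)² · [p₁(1−p₁) + p₂(1−p₂)] / (p₁ − p₂)²
  = (1.645 + 1.282)² · (0.39·0.61 + 0.23·0.77) / (0.16)²
  = (2.927)² · (0.2379 + 0.1771) / 0.0256
  = 8.5673 · 0.4150 / 0.0256
  = 138.88
Round up → n = 139 per group.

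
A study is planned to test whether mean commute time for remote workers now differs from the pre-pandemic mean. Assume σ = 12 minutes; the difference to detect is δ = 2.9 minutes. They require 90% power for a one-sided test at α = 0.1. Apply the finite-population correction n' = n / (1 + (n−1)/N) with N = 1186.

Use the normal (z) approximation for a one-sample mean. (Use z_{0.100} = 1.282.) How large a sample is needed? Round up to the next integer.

n = (z_α + z_β)² · σ² / δ²
  = (1.282 + 1.282)² · 12² / 2.9²
  = 6.5741 · 144 / 8.41
  = 112.56
Finite-population correction (N = 1186): 112.56 / (1 + (112.56 − 1)/1186) = 102.89.
Round up → n = 103.

n = 103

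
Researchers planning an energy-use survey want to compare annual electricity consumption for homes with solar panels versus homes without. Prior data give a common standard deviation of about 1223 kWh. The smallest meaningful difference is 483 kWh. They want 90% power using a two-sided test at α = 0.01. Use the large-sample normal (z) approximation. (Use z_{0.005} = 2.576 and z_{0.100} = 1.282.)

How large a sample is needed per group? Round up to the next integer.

n = 191 per group

n = (z_{α/2} + z_β)² · (σ₁² + σ₂²) / δ²
  = (2.576 + 1.282)² · (2·1223² = 2991458) / 483²
  = 14.8842 · 2991458 / 233289
  = 190.86
Round up → n = 191 per group.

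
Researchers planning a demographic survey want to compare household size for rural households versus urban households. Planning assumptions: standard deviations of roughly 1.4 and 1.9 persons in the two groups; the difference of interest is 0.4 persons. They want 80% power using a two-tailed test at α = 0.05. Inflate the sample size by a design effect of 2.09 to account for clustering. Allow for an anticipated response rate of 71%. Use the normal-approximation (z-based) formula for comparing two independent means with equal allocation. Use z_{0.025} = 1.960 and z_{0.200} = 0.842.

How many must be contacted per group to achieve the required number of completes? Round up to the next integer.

n = (z_{α/2} + z_β)² · (σ₁² + σ₂²) / δ²
  = (1.960 + 0.842)² · (1.4² + 1.9² = 5.57) / 0.4²
  = 7.8512 · 5.57 / 0.16
  = 273.32
Design effect: 2.09 × 273.32 = 571.24.
Adjust for 71% response: 571.24 / 0.71 = 804.56.
Round up → n = 805 per group.

n = 805 per group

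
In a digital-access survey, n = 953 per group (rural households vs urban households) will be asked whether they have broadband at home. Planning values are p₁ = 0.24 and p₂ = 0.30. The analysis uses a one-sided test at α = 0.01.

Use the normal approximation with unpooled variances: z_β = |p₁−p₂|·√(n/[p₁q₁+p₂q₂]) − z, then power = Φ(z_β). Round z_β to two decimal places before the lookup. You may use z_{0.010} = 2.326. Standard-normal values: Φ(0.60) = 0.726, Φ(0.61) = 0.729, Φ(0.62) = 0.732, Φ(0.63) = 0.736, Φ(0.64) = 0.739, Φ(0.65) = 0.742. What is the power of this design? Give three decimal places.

z_β = |p₁−p₂|·√(n/[p₁q₁+p₂q₂]) − z_α
    = 0.06 · √(953/0.3924) − 2.326
    = 0.06 · 49.2813 − 2.326
    = 2.9569 − 2.326 = 0.6309 → 0.63
Power = Φ(0.63) = 0.736.

Power ≈ 0.736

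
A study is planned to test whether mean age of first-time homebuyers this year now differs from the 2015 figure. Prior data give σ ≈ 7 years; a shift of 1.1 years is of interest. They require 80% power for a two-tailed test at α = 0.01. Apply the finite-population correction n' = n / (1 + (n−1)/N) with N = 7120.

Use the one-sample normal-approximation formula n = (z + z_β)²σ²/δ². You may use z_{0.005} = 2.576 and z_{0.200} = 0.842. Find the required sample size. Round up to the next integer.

n = (z_{α/2} + z_β)² · σ² / δ²
  = (2.576 + 0.842)² · 7² / 1.1²
  = 11.6827 · 49 / 1.21
  = 473.10
Finite-population correction (N = 7120): 473.10 / (1 + (473.10 − 1)/7120) = 443.68.
Round up → n = 444.

n = 444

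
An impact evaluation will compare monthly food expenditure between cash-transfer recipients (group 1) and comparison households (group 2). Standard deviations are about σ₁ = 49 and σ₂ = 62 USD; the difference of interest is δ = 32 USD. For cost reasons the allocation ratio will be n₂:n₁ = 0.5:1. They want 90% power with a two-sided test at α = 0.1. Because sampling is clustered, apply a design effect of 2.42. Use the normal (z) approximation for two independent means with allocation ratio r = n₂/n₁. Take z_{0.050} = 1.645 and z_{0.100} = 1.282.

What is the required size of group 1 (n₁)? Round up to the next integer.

n₁ = (z_{α/2} + z_β)² · (σ₁² + σ₂²/r) / δ²
   = (1.645 + 1.282)² · (49² + 62²/0.5) / 32²
   = 8.5673 · (2401 + 7688) / 1024
   = 8.5673 · 10089 / 1024
   = 84.41
Design effect: 2.42 × 84.41 = 204.27.
Round up → n₁ = 205; n₂ = r·n₁ = 0.5 × 205 = 103.

n₁ = 205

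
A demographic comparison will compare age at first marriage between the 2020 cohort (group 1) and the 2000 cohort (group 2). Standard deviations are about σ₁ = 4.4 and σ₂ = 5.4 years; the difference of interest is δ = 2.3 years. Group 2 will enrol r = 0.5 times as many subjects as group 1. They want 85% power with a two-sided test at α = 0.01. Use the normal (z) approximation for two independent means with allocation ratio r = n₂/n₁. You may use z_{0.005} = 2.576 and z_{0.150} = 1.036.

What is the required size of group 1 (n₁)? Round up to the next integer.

n₁ = 192

n₁ = (z_{α/2} + z_β)² · (σ₁² + σ₂²/r) / δ²
   = (2.576 + 1.036)² · (4.4² + 5.4²/0.5) / 2.3²
   = 13.0465 · (19.36 + 58.32) / 5.29
   = 13.0465 · 77.68 / 5.29
   = 191.58
Round up → n₁ = 192; n₂ = r·n₁ = 0.5 × 192 = 96.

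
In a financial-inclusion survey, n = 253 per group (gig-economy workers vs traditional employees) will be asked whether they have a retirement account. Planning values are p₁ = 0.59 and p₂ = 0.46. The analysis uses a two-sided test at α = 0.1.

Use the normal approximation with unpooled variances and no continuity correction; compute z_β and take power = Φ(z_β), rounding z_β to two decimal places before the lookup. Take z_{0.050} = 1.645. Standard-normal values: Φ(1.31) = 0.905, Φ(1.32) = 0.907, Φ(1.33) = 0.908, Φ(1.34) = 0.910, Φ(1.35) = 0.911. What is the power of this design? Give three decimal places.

z_β = |p₁−p₂|·√(n/[p₁q₁+p₂q₂]) − z_{α/2}
    = 0.13 · √(253/0.4903) − 1.645
    = 0.13 · 22.7159 − 1.645
    = 2.9531 − 1.645 = 1.3081 → 1.31
Power = Φ(1.31) = 0.905.

Power ≈ 0.905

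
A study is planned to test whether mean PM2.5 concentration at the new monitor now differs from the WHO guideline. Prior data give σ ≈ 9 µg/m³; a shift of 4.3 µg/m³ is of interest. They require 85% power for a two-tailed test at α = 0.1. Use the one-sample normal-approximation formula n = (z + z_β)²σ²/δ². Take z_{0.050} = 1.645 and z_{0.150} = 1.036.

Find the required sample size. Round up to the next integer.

n = (z_{α/2} + z_β)² · σ² / δ²
  = (1.645 + 1.036)² · 9² / 4.3²
  = 7.1878 · 81 / 18.49
  = 31.49
Round up → n = 32.

n = 32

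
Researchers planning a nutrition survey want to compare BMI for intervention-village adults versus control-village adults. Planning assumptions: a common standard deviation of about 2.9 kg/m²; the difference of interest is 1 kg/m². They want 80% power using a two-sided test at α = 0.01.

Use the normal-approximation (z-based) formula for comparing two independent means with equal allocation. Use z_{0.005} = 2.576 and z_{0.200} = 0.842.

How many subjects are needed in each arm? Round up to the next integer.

n = 197 per group

n = (z_{α/2} + z_β)² · (σ₁² + σ₂²) / δ²
  = (2.576 + 0.842)² · (2·2.9² = 16.82) / 1²
  = 11.6827 · 16.82 / 1
  = 196.50
Round up → n = 197 per group.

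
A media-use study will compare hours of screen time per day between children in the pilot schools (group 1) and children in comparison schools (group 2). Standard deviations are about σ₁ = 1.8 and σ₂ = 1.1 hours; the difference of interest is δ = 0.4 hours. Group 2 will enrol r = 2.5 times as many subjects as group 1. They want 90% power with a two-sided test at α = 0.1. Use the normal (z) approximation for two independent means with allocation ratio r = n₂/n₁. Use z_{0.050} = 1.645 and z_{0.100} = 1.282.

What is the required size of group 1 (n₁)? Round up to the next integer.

n₁ = 200

n₁ = (z_{α/2} + z_β)² · (σ₁² + σ₂²/r) / δ²
   = (1.645 + 1.282)² · (1.8² + 1.1²/2.5) / 0.4²
   = 8.5673 · (3.24 + 0.484) / 0.16
   = 8.5673 · 3.724 / 0.16
   = 199.40
Round up → n₁ = 200; n₂ = r·n₁ = 2.5 × 200 = 500.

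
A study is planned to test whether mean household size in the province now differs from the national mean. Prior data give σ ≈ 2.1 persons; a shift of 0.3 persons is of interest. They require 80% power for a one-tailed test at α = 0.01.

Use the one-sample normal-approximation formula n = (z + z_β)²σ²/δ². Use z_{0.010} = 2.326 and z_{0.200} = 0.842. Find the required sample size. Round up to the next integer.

n = (z_α + z_β)² · σ² / δ²
  = (2.326 + 0.842)² · 2.1² / 0.3²
  = 10.0362 · 4.41 / 0.09
  = 491.77
Round up → n = 492.

n = 492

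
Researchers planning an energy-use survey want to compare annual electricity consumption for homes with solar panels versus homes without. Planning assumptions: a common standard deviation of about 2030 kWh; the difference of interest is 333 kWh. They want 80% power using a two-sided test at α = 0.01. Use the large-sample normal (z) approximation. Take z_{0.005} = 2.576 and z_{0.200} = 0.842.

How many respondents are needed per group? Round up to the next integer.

n = 869 per group

n = (z_{α/2} + z_β)² · (σ₁² + σ₂²) / δ²
  = (2.576 + 0.842)² · (2·2030² = 8241800) / 333²
  = 11.6827 · 8241800 / 110889
  = 868.32
Round up → n = 869 per group.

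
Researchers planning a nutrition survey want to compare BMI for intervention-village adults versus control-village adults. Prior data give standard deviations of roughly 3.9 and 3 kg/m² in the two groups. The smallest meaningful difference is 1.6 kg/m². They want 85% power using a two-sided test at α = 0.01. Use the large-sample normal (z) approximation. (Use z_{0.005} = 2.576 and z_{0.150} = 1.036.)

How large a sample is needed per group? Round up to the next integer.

n = 124 per group

n = (z_{α/2} + z_β)² · (σ₁² + σ₂²) / δ²
  = (2.576 + 1.036)² · (3.9² + 3² = 24.21) / 1.6²
  = 13.0465 · 24.21 / 2.56
  = 123.38
Round up → n = 124 per group.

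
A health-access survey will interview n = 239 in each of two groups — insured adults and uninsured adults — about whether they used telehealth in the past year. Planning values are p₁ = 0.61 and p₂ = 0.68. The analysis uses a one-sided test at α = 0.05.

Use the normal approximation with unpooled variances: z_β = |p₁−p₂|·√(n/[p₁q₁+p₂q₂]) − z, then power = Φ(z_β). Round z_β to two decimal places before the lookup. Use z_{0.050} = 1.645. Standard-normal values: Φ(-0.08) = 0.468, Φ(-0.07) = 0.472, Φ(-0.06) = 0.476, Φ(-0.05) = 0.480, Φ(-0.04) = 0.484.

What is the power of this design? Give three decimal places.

Power ≈ 0.484

z_β = |p₁−p₂|·√(n/[p₁q₁+p₂q₂]) − z_α
    = 0.07 · √(239/0.4555) − 1.645
    = 0.07 · 22.9063 − 1.645
    = 1.6034 − 1.645 = -0.0416 → -0.04
Power = Φ(-0.04) = 0.484.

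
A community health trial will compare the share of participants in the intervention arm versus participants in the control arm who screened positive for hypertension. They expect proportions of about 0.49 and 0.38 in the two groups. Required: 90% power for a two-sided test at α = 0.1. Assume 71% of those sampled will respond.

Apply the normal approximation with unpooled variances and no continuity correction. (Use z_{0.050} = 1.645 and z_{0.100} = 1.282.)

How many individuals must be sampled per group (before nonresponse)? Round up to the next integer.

n = (z_{α/2} + z_β)² · [p₁(1−p₁) + p₂(1−p₂)] / (p₁ − p₂)²
  = (1.645 + 1.282)² · (0.49·0.51 + 0.38·0.62) / (0.11)²
  = (2.927)² · (0.2499 + 0.2356) / 0.0121
  = 8.5673 · 0.4855 / 0.0121
  = 343.76
Adjust for 71% response: 343.76 / 0.71 = 484.16.
Round up → n = 485 per group.

n = 485 per group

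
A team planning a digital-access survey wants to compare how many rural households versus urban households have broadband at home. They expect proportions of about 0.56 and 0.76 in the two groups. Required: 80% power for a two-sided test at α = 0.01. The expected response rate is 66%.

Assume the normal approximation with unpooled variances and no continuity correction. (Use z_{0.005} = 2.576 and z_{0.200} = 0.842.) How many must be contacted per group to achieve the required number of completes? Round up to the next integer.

n = 190 per group

n = (z_{α/2} + z_β)² · [p₁(1−p₁) + p₂(1−p₂)] / (p₁ − p₂)²
  = (2.576 + 0.842)² · (0.56·0.44 + 0.76·0.24) / (-0.20)²
  = (3.418)² · (0.2464 + 0.1824) / 0.0400
  = 11.6827 · 0.4288 / 0.0400
  = 125.24
Adjust for 66% response: 125.24 / 0.66 = 189.76.
Round up → n = 190 per group.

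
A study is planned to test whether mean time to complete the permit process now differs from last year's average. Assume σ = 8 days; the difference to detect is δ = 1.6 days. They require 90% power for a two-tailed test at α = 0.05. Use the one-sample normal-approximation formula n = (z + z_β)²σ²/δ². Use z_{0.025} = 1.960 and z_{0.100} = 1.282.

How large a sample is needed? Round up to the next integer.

n = (z_{α/2} + z_β)² · σ² / δ²
  = (1.960 + 1.282)² · 8² / 1.6²
  = 10.5106 · 64 / 2.56
  = 262.76
Round up → n = 263.

n = 263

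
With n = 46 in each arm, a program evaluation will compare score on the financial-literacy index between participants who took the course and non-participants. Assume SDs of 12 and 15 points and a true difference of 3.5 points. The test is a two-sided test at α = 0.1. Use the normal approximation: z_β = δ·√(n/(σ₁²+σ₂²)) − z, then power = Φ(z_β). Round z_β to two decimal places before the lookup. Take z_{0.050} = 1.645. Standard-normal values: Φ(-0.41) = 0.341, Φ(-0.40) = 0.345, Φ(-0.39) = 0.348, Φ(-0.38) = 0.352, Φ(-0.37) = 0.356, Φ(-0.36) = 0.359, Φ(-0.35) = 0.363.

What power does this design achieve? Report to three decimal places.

Power ≈ 0.341

z_β = δ·√(n/(σ₁²+σ₂²)) − z_{α/2}
    = 3.5 · √(46/369) − 1.645
    = 3.5 · 0.35307 − 1.645
    = 1.2358 − 1.645 = -0.4092 → -0.41
Power = Φ(-0.41) = 0.341.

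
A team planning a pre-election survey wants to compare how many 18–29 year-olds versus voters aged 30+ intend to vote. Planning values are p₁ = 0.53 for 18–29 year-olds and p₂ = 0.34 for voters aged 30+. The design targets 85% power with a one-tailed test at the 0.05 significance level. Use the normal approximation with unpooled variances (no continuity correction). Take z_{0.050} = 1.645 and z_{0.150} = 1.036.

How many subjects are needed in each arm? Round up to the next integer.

n = (z_α + z_β)² · [p₁(1−p₁) + p₂(1−p₂)] / (p₁ − p₂)²
  = (1.645 + 1.036)² · (0.53·0.47 + 0.34·0.66) / (0.19)²
  = (2.681)² · (0.2491 + 0.2244) / 0.0361
  = 7.1878 · 0.4735 / 0.0361
  = 94.28
Round up → n = 95 per group.

n = 95 per group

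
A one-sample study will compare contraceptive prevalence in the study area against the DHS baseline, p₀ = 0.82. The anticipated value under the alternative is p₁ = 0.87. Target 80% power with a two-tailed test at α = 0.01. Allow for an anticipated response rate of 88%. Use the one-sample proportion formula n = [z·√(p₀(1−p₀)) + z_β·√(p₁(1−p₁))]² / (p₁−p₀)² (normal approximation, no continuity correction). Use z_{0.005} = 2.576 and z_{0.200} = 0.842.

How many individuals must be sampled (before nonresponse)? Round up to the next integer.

n = 737

n = [z_{α/2}·√(p₀q₀) + z_β·√(p₁q₁)]² / (p₁ − p₀)²
  = [2.576·√(0.82·0.18) + 0.842·√(0.87·0.13)]² / (0.05)²
  = [2.576·0.3842 + 0.842·0.3363]² / 0.0025
  = [1.2728]² / 0.0025
  = 648.04
Adjust for 88% response: 648.04 / 0.88 = 736.41.
Round up → n = 737.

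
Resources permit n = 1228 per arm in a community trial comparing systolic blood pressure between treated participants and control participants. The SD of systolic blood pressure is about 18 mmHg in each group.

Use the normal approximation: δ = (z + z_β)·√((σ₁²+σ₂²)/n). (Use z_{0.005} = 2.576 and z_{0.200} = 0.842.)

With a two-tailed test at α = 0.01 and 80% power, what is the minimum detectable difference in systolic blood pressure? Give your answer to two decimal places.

Minimum detectable difference ≈ 2.48 mmHg

δ = (z_{α/2} + z_β) · √((σ₁²+σ₂²)/n)
  = (2.576 + 0.842) · √(648/1228)
  = 3.418 · √0.52769
  = 3.418 · 0.7264
  = 2.4829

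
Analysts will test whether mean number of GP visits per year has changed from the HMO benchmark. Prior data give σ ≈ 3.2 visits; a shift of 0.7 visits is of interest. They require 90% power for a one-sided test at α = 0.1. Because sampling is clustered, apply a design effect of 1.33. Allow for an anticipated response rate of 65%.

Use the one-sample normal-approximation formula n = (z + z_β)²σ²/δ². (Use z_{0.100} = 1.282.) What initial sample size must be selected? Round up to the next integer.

n = 282

n = (z_α + z_β)² · σ² / δ²
  = (1.282 + 1.282)² · 3.2² / 0.7²
  = 6.5741 · 10.24 / 0.49
  = 137.39
Design effect: 1.33 × 137.39 = 182.72.
Adjust for 65% response: 182.72 / 0.65 = 281.11.
Round up → n = 282.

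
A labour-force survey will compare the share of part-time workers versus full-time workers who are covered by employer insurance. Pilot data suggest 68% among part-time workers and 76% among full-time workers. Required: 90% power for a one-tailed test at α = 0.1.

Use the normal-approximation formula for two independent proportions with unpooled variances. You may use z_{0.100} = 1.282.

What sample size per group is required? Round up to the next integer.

n = 411 per group

n = (z_α + z_β)² · [p₁(1−p₁) + p₂(1−p₂)] / (p₁ − p₂)²
  = (1.282 + 1.282)² · (0.68·0.32 + 0.76·0.24) / (-0.08)²
  = (2.564)² · (0.2176 + 0.1824) / 0.0064
  = 6.5741 · 0.4000 / 0.0064
  = 410.88
Round up → n = 411 per group.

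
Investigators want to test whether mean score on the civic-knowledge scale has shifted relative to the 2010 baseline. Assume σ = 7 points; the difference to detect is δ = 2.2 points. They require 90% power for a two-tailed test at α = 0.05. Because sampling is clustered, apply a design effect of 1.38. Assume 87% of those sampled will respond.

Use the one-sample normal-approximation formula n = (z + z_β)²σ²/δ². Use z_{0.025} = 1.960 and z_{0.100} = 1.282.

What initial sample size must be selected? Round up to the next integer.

n = (z_{α/2} + z_β)² · σ² / δ²
  = (1.960 + 1.282)² · 7² / 2.2²
  = 10.5106 · 49 / 4.84
  = 106.41
Design effect: 1.38 × 106.41 = 146.84.
Adjust for 87% response: 146.84 / 0.87 = 168.79.
Round up → n = 169.

n = 169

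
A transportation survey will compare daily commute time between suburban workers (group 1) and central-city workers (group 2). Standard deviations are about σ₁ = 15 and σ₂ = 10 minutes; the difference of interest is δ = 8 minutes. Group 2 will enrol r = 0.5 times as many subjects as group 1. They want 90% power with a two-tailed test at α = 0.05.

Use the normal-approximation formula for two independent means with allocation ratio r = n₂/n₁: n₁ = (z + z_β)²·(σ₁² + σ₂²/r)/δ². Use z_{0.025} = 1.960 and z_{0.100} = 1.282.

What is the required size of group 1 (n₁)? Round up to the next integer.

n₁ = 70

n₁ = (z_{α/2} + z_β)² · (σ₁² + σ₂²/r) / δ²
   = (1.960 + 1.282)² · (15² + 10²/0.5) / 8²
   = 10.5106 · (225 + 200) / 64
   = 10.5106 · 425 / 64
   = 69.80
Round up → n₁ = 70; n₂ = r·n₁ = 0.5 × 70 = 35.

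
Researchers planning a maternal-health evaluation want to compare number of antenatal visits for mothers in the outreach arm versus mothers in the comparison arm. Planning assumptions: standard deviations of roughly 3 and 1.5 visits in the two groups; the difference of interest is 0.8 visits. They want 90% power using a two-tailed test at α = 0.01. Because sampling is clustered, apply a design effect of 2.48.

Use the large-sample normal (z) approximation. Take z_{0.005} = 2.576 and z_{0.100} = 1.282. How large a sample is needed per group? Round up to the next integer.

n = 649 per group

n = (z_{α/2} + z_β)² · (σ₁² + σ₂²) / δ²
  = (2.576 + 1.282)² · (3² + 1.5² = 11.25) / 0.8²
  = 14.8842 · 11.25 / 0.64
  = 261.64
Design effect: 2.48 × 261.64 = 648.86.
Round up → n = 649 per group.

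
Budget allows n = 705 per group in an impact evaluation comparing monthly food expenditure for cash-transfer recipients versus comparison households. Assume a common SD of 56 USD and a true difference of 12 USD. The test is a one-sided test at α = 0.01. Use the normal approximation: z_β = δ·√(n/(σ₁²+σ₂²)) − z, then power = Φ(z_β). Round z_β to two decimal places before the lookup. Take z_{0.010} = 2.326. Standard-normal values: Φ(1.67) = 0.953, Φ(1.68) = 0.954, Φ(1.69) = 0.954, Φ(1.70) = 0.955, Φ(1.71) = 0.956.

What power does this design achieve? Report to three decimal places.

Power ≈ 0.955

z_β = δ·√(n/(σ₁²+σ₂²)) − z_α
    = 12 · √(705/6272) − 2.326
    = 12 · 0.33527 − 2.326
    = 4.0232 − 2.326 = 1.6972 → 1.70
Power = Φ(1.70) = 0.955.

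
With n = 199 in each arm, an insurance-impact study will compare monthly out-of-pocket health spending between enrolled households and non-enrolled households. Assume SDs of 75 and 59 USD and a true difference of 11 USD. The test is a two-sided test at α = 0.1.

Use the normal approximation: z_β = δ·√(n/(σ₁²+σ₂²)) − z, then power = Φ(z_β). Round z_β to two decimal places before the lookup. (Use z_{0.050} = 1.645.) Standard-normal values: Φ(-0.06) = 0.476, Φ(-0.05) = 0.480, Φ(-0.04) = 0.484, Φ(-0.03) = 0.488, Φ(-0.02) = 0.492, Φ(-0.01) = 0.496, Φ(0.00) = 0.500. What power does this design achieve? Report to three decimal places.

z_β = δ·√(n/(σ₁²+σ₂²)) − z_{α/2}
    = 11 · √(199/9106) − 1.645
    = 11 · 0.14783 − 1.645
    = 1.6261 − 1.645 = -0.0189 → -0.02
Power = Φ(-0.02) = 0.492.

Power ≈ 0.492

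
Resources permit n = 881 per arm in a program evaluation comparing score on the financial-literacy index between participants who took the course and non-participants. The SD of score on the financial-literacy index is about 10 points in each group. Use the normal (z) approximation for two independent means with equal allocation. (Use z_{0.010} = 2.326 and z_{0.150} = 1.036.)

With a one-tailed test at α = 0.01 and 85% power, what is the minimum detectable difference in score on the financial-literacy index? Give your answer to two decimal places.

Minimum detectable difference ≈ 1.60 points

δ = (z_α + z_β) · √((σ₁²+σ₂²)/n)
  = (2.326 + 1.036) · √(200/881)
  = 3.362 · √0.22701
  = 3.362 · 0.4765
  = 1.6019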